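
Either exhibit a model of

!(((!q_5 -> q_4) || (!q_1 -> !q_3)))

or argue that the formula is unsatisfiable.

q_1 = False, q_3 = True, q_4 = False, q_5 = False

  !(((!q_5 -> q_4) || (!q_1 -> !q_3))) = True
    (!q_5 -> q_4) || (!q_1 -> !q_3) = False
      !q_5 -> q_4 = False
        !q_5 = True
      !q_1 -> !q_3 = False
        !q_1 = True
        !q_3 = False
The formula evaluates to True.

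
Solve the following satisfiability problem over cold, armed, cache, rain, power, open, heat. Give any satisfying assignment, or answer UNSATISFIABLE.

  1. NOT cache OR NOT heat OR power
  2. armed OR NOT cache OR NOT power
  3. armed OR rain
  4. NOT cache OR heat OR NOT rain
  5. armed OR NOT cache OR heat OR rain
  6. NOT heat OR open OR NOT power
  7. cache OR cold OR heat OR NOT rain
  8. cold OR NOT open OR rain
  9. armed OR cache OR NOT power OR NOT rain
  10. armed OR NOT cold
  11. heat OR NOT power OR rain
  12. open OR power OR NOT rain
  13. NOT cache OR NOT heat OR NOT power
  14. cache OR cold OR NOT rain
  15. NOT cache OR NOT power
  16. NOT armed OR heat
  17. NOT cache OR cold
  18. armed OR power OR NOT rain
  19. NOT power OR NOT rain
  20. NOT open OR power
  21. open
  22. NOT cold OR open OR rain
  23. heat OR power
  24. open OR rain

cold=T; armed=T; cache=F; rain=F; power=T; open=T; heat=T

Unit clause (open) forces open = True.
In (NOT open OR power) only power is left, so power = True.
In (NOT cache OR NOT power) only NOT cache is left, so cache = False.
In (NOT power OR NOT rain) only NOT rain is left, so rain = False.
In (armed OR rain) only armed is left, so armed = True.
In (cold OR NOT open OR rain) only cold is left, so cold = True.
In (heat OR NOT power OR rain) only heat is left, so heat = True.
All clauses satisfied.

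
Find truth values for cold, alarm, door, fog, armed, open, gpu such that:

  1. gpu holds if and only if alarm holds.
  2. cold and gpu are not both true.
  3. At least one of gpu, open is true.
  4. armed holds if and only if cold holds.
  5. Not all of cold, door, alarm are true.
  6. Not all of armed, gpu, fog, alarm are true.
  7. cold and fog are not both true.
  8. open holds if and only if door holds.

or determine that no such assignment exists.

cold = False, alarm = True, door = False, fog = True, armed = False, open = False, gpu = True

  (1) gpu=T, alarm=T — same ✓
  (2) cold=F, gpu=T — not both ✓
  (3) {gpu, open}: 1 true — at least one ✓
  (4) armed=F, cold=F — same ✓
  (5) {cold, door, alarm}: 1/3 true — not all ✓
  (6) {armed, gpu, fog, alarm}: 3/4 true — not all ✓
  (7) cold=F, fog=T — not both ✓
  (8) open=F, door=F — same ✓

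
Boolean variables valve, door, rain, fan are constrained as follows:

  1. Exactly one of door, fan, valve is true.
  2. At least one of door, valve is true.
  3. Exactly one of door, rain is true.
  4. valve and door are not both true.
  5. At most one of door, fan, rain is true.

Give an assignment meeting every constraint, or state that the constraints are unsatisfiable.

valve=T, door=F, rain=T, fan=F

  (1) {door, fan, valve}: 1 true — exactly one ✓
  (2) {door, valve}: 1 true — at least one ✓
  (3) {door, rain}: 1 true — exactly one ✓
  (4) valve=T, door=F — not both ✓
  (5) {door, fan, rain}: 1 true — at most one ✓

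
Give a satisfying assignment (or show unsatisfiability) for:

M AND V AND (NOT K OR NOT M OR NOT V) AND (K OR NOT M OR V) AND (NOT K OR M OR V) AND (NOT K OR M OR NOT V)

K=F, M=T, V=T

Unit clause (M) forces M = True.
Unit clause (V) forces V = True.
In (NOT K OR NOT M OR NOT V) only NOT K is left, so K = False.
All clauses satisfied.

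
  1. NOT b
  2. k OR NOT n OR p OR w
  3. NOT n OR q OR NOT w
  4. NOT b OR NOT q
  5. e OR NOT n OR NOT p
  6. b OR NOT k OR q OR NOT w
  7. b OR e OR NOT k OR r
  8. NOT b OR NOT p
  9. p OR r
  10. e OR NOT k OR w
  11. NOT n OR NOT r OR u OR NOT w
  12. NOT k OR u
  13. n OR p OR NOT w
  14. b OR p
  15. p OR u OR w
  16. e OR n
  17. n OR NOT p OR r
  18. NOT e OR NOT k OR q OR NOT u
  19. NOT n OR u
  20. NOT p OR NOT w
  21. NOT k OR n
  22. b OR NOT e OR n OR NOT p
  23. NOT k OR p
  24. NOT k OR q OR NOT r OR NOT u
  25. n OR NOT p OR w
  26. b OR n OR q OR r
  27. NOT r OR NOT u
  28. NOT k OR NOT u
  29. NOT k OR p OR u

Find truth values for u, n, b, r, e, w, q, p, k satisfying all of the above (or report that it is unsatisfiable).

Unit clause (NOT b) forces b = False.
In (b OR p) only p is left, so p = True.
In (NOT p OR NOT w) only NOT w is left, so w = False.
In (n OR NOT p OR w) only n is left, so n = True.
In (e OR NOT n OR NOT p) only e is left, so e = True.
In (NOT n OR u) only u is left, so u = True.
In (NOT r OR NOT u) only NOT r is left, so r = False.
In (NOT k OR NOT u) only NOT k is left, so k = False.
Set q = False.
All clauses satisfied.

u = True; n = True; b = False; r = False; e = True; w = False; q = False; p = True; k = False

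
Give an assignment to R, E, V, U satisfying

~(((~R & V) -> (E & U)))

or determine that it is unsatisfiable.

R = False; E = False; V = True; U = False

  ~(((~R & V) -> (E & U))) = True
    (~R & V) -> (E & U) = False
      ~R & V = True
        ~R = True
      E & U = False
The formula evaluates to True.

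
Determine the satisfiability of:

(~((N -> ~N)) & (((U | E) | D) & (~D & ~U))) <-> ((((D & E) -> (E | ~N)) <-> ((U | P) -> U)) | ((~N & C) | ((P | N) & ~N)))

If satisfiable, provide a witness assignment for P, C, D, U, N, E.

P = False, C = True, D = False, U = False, N = True, E = True

  (~((N -> ~N)) & (((U | E) | D) & (~D & ~U))) <-> ((((D & E) -> (E | ~N)) <-> ((U | P) -> U)) | ((~N & C) | ((P | N) & ~N))) = True
    ~((N -> ~N)) & (((U | E) | D) & (~D & ~U)) = True
      ~((N -> ~N)) = True
        N -> ~N = False
          ~N = False
      ((U | E) | D) & (~D & ~U) = True
        (U | E) | D = True
          U | E = True
        ~D & ~U = True
          ~D = True
          ~U = True
    (((D & E) -> (E | ~N)) <-> ((U | P) -> U)) | ((~N & C) | ((P | N) & ~N)) = True
      ((D & E) -> (E | ~N)) <-> ((U | P) -> U) = True
        (D & E) -> (E | ~N) = True
          D & E = False
          E | ~N = True
            ~N = False
        (U | P) -> U = True
          U | P = False
      (~N & C) | ((P | N) & ~N) = False
        ~N & C = False
          ~N = False
        (P | N) & ~N = False
          P | N = True
          ~N = False
The formula evaluates to True.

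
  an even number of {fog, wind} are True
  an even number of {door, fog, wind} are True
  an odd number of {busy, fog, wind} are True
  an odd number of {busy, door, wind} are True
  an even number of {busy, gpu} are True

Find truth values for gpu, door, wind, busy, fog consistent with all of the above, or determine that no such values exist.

gpu = True; door = False; wind = False; busy = True; fog = False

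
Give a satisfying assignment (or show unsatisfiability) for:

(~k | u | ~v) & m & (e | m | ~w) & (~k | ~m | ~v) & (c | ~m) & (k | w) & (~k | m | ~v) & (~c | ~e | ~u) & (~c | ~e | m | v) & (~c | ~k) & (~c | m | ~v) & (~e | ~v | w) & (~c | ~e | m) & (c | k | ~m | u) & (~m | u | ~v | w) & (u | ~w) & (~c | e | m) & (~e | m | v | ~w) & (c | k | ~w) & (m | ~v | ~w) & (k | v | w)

w = True, u = True, m = True, k = False, c = True, e = False, v = True

Unit clause (m) forces m = True.
In (c | ~m) only c is left, so c = True.
In (~c | ~k) only ~k is left, so k = False.
In (k | w) only w is left, so w = True.
In (u | ~w) only u is left, so u = True.
In (~c | ~e | ~u) only ~e is left, so e = False.
Set v = True.
All clauses satisfied.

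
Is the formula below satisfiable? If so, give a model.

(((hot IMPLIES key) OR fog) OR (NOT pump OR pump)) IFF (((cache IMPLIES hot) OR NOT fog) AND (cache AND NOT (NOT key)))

hot=T; cache=T; key=T; pump=F; fog=T

  (((hot IMPLIES key) OR fog) OR (NOT pump OR pump)) IFF (((cache IMPLIES hot) OR NOT fog) AND (cache AND NOT (NOT key))) = True
    ((hot IMPLIES key) OR fog) OR (NOT pump OR pump) = True
      (hot IMPLIES key) OR fog = True
        hot IMPLIES key = True
      NOT pump OR pump = True
        NOT pump = True
    ((cache IMPLIES hot) OR NOT fog) AND (cache AND NOT (NOT key)) = True
      (cache IMPLIES hot) OR NOT fog = True
        cache IMPLIES hot = True
        NOT fog = False
      cache AND NOT (NOT key) = True
        NOT (NOT key) = True
          NOT key = False
The formula evaluates to True.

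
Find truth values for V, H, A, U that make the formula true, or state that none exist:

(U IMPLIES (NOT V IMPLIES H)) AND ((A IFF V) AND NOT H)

V: True, H: False, A: True, U: True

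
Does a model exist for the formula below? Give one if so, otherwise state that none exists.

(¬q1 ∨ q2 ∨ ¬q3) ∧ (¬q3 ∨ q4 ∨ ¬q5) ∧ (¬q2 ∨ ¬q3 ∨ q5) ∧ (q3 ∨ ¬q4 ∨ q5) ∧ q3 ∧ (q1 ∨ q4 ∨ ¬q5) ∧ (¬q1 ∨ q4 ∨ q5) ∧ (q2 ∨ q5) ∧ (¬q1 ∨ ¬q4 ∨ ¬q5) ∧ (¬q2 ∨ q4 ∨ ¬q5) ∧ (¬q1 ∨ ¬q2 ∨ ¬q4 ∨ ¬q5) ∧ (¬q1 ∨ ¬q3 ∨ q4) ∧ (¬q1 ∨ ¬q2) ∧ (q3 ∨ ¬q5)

q1 = False, q2 = True, q3 = True, q4 = True, q5 = True

Unit clause (q3) forces q3 = True.
Try q1 = True:
  (¬q1 ∨ q2 ∨ ¬q3) forces q2 = True.
  clause (¬q1 ∨ ¬q2) is falsified — backtrack.
So q1 = False.
Set q2 = True.
  then (¬q2 ∨ ¬q3 ∨ q5) forces q5 = True.
  then (q1 ∨ q4 ∨ ¬q5) forces q4 = True.
All clauses satisfied.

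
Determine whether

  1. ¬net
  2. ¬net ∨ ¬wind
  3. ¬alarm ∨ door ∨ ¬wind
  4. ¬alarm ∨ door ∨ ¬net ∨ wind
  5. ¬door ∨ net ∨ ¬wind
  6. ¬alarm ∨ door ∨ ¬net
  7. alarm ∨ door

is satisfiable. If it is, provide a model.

Unit clause (¬net) forces net = False.
Set alarm = True.
Set door = False.
  then (¬alarm ∨ door ∨ ¬wind) forces wind = False.
Check each clause:
  (¬net): ¬net holds.
  (¬net ∨ ¬wind): ¬net holds.
  (¬alarm ∨ door ∨ ¬wind): ¬wind holds.
  (¬alarm ∨ door ∨ ¬net ∨ wind): ¬net holds.
  (¬door ∨ net ∨ ¬wind): ¬door holds.
  (¬alarm ∨ door ∨ ¬net): ¬net holds.
  (alarm ∨ door): alarm holds.
All clauses satisfied.

alarm: True, door: False, wind: False, net: False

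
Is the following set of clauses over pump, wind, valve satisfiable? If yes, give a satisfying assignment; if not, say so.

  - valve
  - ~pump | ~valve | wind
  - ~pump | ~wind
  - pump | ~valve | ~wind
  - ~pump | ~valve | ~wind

Unit clause (valve) forces valve = True.
Set pump = False.
  then (pump | ~valve | ~wind) forces wind = False.
All clauses satisfied.

pump: False, wind: False, valve: True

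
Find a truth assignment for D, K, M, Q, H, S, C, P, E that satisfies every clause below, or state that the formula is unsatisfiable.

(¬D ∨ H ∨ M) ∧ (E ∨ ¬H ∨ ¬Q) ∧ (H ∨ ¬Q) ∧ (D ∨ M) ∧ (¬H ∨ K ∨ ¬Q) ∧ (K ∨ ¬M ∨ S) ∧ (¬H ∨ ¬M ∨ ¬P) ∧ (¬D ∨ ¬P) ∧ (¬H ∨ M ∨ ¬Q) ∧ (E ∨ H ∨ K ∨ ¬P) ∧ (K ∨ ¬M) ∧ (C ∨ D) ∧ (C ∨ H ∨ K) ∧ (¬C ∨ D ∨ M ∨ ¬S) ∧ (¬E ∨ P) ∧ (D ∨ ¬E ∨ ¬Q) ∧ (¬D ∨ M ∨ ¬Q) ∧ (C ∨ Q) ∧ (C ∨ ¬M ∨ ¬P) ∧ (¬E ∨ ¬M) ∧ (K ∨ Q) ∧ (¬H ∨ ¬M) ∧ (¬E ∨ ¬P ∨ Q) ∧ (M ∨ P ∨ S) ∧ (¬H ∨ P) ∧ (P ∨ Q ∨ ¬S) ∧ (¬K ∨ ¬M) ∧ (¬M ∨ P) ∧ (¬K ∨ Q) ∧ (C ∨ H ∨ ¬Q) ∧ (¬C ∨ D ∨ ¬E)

The formula is unsatisfiable.

Case M = True:
  (K ∨ ¬M) forces K = True.
  Clause (¬K ∨ ¬M) is falsified — contradiction.
Case M = False:
  (D ∨ M) forces D = True.
  (¬D ∨ H ∨ M) forces H = True.
  (¬D ∨ ¬P) forces P = False.
  Clause (¬H ∨ P) is falsified — contradiction.
Both cases fail, so the formula is unsatisfiable.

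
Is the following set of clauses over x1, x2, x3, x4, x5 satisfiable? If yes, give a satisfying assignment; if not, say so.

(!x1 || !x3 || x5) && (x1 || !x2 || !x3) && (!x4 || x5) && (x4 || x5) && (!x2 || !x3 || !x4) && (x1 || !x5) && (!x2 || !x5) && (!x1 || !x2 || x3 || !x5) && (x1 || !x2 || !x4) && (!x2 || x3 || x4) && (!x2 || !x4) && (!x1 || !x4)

Try x1 = False:
  (x1 || !x5) forces x5 = False.
  (!x4 || x5) forces x4 = False.
  clause (x4 || x5) is falsified — backtrack.
So x1 = True.
  then (!x1 || !x4) forces x4 = False.
  then (x4 || x5) forces x5 = True.
  then (!x2 || !x5) forces x2 = False.
Set x3 = False.
All clauses satisfied.

x1 = True; x2 = False; x3 = False; x4 = False; x5 = True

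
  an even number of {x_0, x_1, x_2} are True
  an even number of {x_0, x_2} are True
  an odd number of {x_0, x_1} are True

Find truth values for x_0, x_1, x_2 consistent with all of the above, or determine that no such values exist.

x_0=T, x_1=F, x_2=T

{x_0, x_1, x_2}: 2 true → even ✓
{x_0, x_2}: 2 true → even ✓
{x_0, x_1}: 1 true → odd ✓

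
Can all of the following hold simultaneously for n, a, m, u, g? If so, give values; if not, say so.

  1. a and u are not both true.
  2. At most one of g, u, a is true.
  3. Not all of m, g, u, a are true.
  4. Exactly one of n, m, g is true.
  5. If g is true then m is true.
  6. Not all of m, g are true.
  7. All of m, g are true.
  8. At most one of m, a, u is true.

UNSATISFIABLE

Case m = True:
  (4) with m=T forces n = False.
  (4) with m=T forces g = False.
  Constraint (7) is violated (g=F) — contradiction.
Case m = False:
  Constraint (7) is violated (m=F) — contradiction.
Both cases fail — unsatisfiable.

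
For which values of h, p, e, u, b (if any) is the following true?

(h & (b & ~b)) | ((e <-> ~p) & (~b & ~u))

h = False, p = True, e = False, u = False, b = False

  (h & (b & ~b)) | ((e <-> ~p) & (~b & ~u)) = True
    h & (b & ~b) = False
      b & ~b = False
        ~b = True
    (e <-> ~p) & (~b & ~u) = True
      e <-> ~p = True
        ~p = False
      ~b & ~u = True
        ~b = True
        ~u = True
The formula evaluates to True.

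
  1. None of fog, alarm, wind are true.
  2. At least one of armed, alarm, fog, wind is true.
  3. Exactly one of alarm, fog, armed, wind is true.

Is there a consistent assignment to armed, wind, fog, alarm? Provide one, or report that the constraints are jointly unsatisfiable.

armed=T, wind=F, fog=F, alarm=F

  (1) {fog, alarm, wind}: 0 true — none ✓
  (2) {armed, alarm, fog, wind}: 1 true — at least one ✓
  (3) {alarm, fog, armed, wind}: 1 true — exactly one ✓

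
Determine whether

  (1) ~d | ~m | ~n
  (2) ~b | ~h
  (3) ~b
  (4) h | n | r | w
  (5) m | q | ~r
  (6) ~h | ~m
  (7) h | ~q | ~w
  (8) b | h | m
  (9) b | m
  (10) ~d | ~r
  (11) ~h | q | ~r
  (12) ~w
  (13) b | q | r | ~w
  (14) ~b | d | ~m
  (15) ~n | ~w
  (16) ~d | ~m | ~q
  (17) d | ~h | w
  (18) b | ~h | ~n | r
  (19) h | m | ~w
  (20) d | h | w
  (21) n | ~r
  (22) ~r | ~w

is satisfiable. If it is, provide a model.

UNSATISFIABLE

Case w = True:
  Clause (~w) is falsified — contradiction.
Case w = False:
  (~b) forces b = False.
  (b | m) forces m = True.
  (~h | ~m) forces h = False.
  (d | h | w) forces d = True.
  (~d | ~m | ~n) forces n = False.
  (h | n | r | w) forces r = True.
  Clause (~d | ~r) is falsified — contradiction.
Both cases fail, so the formula is unsatisfiable.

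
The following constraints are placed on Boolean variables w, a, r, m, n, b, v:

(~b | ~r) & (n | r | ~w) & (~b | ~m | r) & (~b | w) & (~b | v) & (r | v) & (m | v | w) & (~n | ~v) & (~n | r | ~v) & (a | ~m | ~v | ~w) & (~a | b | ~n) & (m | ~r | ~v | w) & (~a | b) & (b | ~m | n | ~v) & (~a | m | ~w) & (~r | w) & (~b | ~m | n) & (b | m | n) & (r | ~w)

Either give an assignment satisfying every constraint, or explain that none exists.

w = True, a = False, r = True, m = True, n = False, b = False, v = False

Set w = True.
  then (r | ~w) forces r = True.
  then (~b | ~r) forces b = False.
  then (~a | b) forces a = False.
Set m = True.
  then (a | ~m | ~v | ~w) forces v = False.
Set n = False.
All clauses satisfied.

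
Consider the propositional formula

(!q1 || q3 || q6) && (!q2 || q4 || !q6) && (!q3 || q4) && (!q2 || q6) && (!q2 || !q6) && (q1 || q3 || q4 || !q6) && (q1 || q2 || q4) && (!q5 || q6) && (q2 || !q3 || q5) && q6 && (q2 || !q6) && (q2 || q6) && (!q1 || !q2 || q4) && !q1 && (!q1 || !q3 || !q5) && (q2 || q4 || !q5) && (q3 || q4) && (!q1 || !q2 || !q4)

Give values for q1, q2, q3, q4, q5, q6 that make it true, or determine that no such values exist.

Case q6 = True:
  (!q2 || !q6) forces q2 = False.
  Clause (q2 || !q6) is falsified — contradiction.
Case q6 = False:
  Clause (q6) is falsified — contradiction.
Both cases fail, so the formula is unsatisfiable.

Unsatisfiable — no assignment works.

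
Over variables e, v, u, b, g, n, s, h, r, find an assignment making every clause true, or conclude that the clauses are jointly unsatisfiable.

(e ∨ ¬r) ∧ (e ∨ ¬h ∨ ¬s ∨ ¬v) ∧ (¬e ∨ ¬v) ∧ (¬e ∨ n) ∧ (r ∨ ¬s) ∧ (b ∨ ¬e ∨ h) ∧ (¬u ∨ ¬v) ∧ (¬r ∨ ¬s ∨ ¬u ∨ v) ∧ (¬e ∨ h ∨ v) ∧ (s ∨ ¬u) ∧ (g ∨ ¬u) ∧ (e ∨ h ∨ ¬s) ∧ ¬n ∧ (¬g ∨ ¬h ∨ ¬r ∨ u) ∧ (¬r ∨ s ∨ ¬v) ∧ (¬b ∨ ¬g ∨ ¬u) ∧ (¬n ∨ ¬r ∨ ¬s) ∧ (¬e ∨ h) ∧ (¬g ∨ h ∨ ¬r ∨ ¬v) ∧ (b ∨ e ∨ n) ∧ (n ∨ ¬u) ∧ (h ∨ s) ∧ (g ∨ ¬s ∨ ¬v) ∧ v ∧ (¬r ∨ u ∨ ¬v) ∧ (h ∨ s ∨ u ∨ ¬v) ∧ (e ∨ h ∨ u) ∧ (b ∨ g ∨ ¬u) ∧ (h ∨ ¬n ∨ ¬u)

e=F, v=T, u=F, b=T, g=T, n=F, s=F, h=T, r=F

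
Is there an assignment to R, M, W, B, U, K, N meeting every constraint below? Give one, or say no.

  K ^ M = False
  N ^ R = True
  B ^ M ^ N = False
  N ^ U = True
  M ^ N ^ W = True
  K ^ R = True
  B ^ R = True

R: True; M: False; W: True; B: False; U: True; K: False; N: False

K ^ M = F ^ F = False ✓
N ^ R = F ^ T = True ✓
B ^ M ^ N = F ^ F ^ F = False ✓
N ^ U = F ^ T = True ✓
M ^ N ^ W = F ^ F ^ T = True ✓
K ^ R = F ^ T = True ✓
B ^ R = F ^ T = True ✓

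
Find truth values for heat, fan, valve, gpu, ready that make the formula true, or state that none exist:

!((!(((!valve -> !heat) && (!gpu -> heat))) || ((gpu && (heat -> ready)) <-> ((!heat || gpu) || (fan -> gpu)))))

heat=T, fan=F, valve=T, gpu=F, ready=T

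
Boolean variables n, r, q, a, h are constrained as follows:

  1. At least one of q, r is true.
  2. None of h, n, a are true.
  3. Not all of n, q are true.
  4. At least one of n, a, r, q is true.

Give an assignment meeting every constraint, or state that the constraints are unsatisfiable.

n = False, r = False, q = True, a = False, h = False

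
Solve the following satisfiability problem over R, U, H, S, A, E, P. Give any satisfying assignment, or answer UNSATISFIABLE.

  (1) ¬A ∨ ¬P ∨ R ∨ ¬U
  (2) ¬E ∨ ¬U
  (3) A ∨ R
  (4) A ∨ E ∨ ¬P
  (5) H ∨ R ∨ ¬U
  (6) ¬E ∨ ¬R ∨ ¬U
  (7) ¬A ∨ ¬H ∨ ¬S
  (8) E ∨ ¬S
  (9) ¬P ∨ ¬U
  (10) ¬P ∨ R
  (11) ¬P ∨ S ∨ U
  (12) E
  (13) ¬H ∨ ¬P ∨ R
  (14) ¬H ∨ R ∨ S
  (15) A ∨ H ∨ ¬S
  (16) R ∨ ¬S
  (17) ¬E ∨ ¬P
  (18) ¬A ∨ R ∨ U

Unit clause (E) forces E = True.
In (¬E ∨ ¬P) only ¬P is left, so P = False.
In (¬E ∨ ¬U) only ¬U is left, so U = False.
Set R = True.
Set H = False.
Set S = False.
Set A = True.
All clauses satisfied.

R=T; U=F; H=F; S=F; A=T; E=T; P=F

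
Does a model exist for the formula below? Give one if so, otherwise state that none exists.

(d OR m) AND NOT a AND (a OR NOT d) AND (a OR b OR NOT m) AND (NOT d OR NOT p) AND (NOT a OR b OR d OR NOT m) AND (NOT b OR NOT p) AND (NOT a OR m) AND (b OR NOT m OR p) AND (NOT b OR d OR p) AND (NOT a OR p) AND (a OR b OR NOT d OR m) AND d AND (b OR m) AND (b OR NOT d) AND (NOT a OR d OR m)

Case a = True:
  Clause (NOT a) is falsified — contradiction.
Case a = False:
  (a OR NOT d) forces d = False.
  Clause (d) is falsified — contradiction.
Both cases fail, so the formula is unsatisfiable.

UNSATISFIABLE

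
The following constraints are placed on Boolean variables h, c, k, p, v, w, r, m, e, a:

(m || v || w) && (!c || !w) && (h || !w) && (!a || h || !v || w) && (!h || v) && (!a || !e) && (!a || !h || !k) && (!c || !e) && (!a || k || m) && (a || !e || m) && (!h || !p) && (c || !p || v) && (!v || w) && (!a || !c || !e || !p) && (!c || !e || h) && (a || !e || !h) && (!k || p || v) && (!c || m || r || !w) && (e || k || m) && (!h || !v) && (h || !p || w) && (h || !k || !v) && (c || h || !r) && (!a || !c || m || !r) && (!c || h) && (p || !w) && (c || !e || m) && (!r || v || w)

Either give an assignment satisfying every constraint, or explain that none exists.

h: False; c: False; k: False; p: False; v: False; w: False; r: False; m: True; e: False; a: False

Try h = True:
  (!h || v) forces v = True.
  clause (!h || !v) is falsified — backtrack.
So h = False.
  then (h || !w) forces w = False.
  then (!v || w) forces v = False.
  then (h || !p || w) forces p = False.
  then (!c || h) forces c = False.
  then (!r || v || w) forces r = False.
  then (m || v || w) forces m = True.
  then (!k || p || v) forces k = False.
Set e = False.
Set a = False.
All clauses satisfied.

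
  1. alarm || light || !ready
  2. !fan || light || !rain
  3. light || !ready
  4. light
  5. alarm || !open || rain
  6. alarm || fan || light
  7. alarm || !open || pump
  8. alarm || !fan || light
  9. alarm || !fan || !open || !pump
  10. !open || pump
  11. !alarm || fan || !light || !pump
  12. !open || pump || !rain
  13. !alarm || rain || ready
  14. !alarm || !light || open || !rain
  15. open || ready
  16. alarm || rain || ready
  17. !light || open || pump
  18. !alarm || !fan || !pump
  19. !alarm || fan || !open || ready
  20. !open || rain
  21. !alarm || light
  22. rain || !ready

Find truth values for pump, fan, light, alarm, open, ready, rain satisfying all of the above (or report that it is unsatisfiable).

Unit clause (light) forces light = True.
Set pump = True.
Set fan = True.
  then (!alarm || !fan || !pump) forces alarm = False.
  then (alarm || !fan || !open || !pump) forces open = False.
  then (open || ready) forces ready = True.
  then (rain || !ready) forces rain = True.
All clauses satisfied.

pump=T, fan=T, light=T, alarm=F, open=F, ready=T, rain=T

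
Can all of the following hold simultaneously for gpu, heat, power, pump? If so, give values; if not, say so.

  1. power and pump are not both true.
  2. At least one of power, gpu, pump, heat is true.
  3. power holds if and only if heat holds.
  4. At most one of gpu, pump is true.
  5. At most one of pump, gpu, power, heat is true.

gpu: True; heat: False; power: False; pump: False

  (1) power=F, pump=F — not both ✓
  (2) {power, gpu, pump, heat}: 1 true — at least one ✓
  (3) power=F, heat=F — same ✓
  (4) {gpu, pump}: 1 true — at most one ✓
  (5) {pump, gpu, power, heat}: 1 true — at most one ✓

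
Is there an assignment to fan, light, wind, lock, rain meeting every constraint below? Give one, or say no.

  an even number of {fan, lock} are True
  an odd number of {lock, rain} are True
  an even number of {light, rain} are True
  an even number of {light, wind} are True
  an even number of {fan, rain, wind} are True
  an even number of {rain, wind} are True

fan=F, light=T, wind=T, lock=F, rain=T

{fan, lock}: 0 true → even ✓
{lock, rain}: 1 true → odd ✓
{light, rain}: 2 true → even ✓
{light, wind}: 2 true → even ✓
{fan, rain, wind}: 2 true → even ✓
{rain, wind}: 2 true → even ✓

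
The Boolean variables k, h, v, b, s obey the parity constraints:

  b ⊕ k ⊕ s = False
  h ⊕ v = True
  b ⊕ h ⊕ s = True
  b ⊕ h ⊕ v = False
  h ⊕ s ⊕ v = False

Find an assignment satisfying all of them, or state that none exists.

k: False; h: True; v: False; b: True; s: True

b ⊕ k ⊕ s = T ⊕ F ⊕ T = False ✓
h ⊕ v = T ⊕ F = True ✓
b ⊕ h ⊕ s = T ⊕ T ⊕ T = True ✓
b ⊕ h ⊕ v = T ⊕ T ⊕ F = False ✓
h ⊕ s ⊕ v = T ⊕ T ⊕ F = False ✓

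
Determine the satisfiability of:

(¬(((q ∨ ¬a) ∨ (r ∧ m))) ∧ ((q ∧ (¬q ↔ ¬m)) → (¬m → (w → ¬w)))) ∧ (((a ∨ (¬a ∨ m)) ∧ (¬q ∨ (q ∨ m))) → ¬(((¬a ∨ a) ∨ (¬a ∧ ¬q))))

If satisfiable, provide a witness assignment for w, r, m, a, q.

The conjunct ((a ∨ (¬a ∨ m)) ∧ (¬q ∨ (q ∨ m))) → ¬(((¬a ∨ a) ∨ (¬a ∧ ¬q))) is unsatisfiable on its own:
  m=F, a=F, q=F: evaluates to False.
  m=F, a=F, q=T: evaluates to False.
  m=F, a=T, q=F: evaluates to False.
  m=F, a=T, q=T: evaluates to False.
  m=T, a=F, q=F: evaluates to False.
  m=T, a=F, q=T: evaluates to False.
  m=T, a=T, q=F: evaluates to False.
  m=T, a=T, q=T: evaluates to False.
So the whole conjunction is unsatisfiable.

Unsatisfiable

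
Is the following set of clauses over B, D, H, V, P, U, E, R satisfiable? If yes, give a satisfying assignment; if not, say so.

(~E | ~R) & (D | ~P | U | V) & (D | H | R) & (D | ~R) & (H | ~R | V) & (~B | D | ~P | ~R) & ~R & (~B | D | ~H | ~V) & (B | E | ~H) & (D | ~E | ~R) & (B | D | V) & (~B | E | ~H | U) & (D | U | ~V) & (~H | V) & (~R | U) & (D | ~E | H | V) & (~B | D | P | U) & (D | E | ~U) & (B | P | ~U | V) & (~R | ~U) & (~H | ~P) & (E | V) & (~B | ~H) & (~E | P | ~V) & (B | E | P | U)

B = True, D = True, H = False, V = True, P = True, U = False, E = False, R = False

Unit clause (~R) forces R = False.
Set B = True.
  then (~B | ~H) forces H = False.
  then (D | H | R) forces D = True.
Set V = True.
Set P = True.
Set U = False.
Set E = False.
All clauses satisfied.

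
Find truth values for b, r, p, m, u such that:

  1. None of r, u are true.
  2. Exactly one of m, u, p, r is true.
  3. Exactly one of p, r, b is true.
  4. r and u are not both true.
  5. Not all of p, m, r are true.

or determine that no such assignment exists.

b = False, r = False, p = True, m = False, u = False

  (1) {r, u}: 0 true — none ✓
  (2) {m, u, p, r}: 1 true — exactly one ✓
  (3) {p, r, b}: 1 true — exactly one ✓
  (4) r=F, u=F — not both ✓
  (5) {p, m, r}: 1/3 true — not all ✓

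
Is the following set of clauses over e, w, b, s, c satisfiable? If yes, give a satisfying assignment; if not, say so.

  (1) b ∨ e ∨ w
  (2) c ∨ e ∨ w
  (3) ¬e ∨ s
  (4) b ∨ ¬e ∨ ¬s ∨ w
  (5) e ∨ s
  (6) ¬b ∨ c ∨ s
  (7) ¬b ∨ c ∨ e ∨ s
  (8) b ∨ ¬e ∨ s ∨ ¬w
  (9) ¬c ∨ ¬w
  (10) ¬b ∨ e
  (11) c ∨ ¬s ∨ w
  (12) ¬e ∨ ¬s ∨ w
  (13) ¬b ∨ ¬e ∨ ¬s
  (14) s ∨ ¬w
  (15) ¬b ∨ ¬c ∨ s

Set e = True.
  then (¬e ∨ s) forces s = True.
  then (¬e ∨ ¬s ∨ w) forces w = True.
  then (¬b ∨ ¬e ∨ ¬s) forces b = False.
  then (¬c ∨ ¬w) forces c = False.
All clauses satisfied.

e=T, w=T, b=F, s=T, c=F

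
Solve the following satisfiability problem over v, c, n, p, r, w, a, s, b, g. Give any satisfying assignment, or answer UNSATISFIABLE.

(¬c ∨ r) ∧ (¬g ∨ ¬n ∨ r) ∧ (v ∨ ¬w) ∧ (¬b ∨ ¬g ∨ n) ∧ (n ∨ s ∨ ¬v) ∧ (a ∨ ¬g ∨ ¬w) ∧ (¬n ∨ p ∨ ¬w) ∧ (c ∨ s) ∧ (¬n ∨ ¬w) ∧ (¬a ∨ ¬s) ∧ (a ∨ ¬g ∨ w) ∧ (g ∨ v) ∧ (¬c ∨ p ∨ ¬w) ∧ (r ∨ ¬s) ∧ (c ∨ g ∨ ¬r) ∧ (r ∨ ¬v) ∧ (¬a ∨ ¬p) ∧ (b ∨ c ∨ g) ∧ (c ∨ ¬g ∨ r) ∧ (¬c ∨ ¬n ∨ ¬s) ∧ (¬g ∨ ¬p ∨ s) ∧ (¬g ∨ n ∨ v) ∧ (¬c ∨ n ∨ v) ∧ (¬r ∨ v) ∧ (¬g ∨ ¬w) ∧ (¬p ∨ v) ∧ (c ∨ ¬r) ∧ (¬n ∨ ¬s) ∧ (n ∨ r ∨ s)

v: True; c: True; n: False; p: True; r: True; w: False; a: False; s: True; b: False; g: False

Set v = True.
  then (r ∨ ¬v) forces r = True.
  then (c ∨ ¬r) forces c = True.
Set n = False.
  then (n ∨ s ∨ ¬v) forces s = True.
  then (¬a ∨ ¬s) forces a = False.
Set p = True.
Set w = False.
  then (a ∨ ¬g ∨ w) forces g = False.
Set b = False.
All clauses satisfied.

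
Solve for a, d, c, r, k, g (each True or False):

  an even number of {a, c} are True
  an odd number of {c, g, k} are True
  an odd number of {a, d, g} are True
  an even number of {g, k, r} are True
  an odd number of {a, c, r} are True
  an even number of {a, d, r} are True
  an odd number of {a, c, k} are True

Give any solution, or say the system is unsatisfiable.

a = False; d = True; c = False; r = True; k = True; g = False

{a, c}: 0 true → even ✓
{c, g, k}: 1 true → odd ✓
{a, d, g}: 1 true → odd ✓
{g, k, r}: 2 true → even ✓
{a, c, r}: 1 true → odd ✓
{a, d, r}: 2 true → even ✓
{a, c, k}: 1 true → odd ✓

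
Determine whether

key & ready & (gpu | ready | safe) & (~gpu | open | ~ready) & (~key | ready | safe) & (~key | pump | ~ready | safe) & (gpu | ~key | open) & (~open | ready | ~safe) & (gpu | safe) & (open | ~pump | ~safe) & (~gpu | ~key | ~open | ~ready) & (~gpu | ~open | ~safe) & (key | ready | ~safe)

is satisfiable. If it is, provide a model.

open = True, pump = True, gpu = False, key = True, safe = True, ready = True

Unit clause (key) forces key = True.
Unit clause (ready) forces ready = True.
Try open = False:
  (~gpu | open | ~ready) forces gpu = False.
  clause (gpu | ~key | open) is falsified — backtrack.
So open = True.
  then (~gpu | ~key | ~open | ~ready) forces gpu = False.
  then (gpu | safe) forces safe = True.
Set pump = True.
All clauses satisfied.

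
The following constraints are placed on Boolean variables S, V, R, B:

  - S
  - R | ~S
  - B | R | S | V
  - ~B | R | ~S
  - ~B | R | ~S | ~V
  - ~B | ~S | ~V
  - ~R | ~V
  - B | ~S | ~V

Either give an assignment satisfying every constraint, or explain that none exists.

Unit clause (S) forces S = True.
In (R | ~S) only R is left, so R = True.
In (~R | ~V) only ~V is left, so V = False.
Set B = True.
Check each clause:
  (S): S holds.
  (R | ~S): R holds.
  (B | R | S | V): B holds.
  (~B | R | ~S): R holds.
  (~B | R | ~S | ~V): R holds.
  (~B | ~S | ~V): ~V holds.
  (~R | ~V): ~V holds.
  (B | ~S | ~V): B holds.
All clauses satisfied.

S: True; V: False; R: True; B: True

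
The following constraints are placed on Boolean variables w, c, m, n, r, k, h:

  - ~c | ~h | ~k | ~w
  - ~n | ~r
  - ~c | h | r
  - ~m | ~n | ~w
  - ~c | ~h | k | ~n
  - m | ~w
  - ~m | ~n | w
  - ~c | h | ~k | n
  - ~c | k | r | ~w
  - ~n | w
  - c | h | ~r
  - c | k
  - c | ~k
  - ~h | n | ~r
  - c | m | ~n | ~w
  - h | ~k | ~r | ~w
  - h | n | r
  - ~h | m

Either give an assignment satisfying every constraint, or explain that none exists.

w = False, c = True, m = True, n = False, r = False, k = True, h = True

Set w = False.
  then (~n | w) forces n = False.
Set c = True.
Set m = True.
Set r = False.
  then (~c | h | r) forces h = True.
Set k = True.
All clauses satisfied.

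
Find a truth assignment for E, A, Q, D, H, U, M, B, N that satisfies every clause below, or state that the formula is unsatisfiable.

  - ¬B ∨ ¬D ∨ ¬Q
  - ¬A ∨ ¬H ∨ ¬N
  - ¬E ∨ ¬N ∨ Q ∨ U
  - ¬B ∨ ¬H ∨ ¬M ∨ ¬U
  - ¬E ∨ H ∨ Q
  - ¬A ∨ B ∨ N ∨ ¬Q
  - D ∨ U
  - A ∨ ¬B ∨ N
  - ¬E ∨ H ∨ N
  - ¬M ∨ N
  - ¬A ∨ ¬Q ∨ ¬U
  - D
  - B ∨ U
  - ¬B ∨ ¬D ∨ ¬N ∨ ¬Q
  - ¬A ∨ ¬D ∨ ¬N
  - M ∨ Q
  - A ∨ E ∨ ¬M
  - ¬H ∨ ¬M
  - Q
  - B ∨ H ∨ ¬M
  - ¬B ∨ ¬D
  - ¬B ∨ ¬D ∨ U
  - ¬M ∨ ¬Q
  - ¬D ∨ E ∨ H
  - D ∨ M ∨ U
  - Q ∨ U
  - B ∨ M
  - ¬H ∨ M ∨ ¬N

Case Q = True:
  (D) forces D = True.
  (¬B ∨ ¬D ∨ ¬Q) forces B = False.
  (B ∨ U) forces U = True.
  (¬A ∨ ¬Q ∨ ¬U) forces A = False.
  (¬M ∨ ¬Q) forces M = False.
  Clause (B ∨ M) is falsified — contradiction.
Case Q = False:
  Clause (Q) is falsified — contradiction.
Both cases fail, so the formula is unsatisfiable.

UNSATISFIABLE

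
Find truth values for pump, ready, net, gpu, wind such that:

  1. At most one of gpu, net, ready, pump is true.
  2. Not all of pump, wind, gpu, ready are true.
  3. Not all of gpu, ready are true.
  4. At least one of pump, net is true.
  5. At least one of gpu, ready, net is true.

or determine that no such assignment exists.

pump = False; ready = False; net = True; gpu = False; wind = True

  (1) {gpu, net, ready, pump}: 1 true — at most one ✓
  (2) {pump, wind, gpu, ready}: 1/4 true — not all ✓
  (3) {gpu, ready}: 0/2 true — not all ✓
  (4) {pump, net}: 1 true — at least one ✓
  (5) {gpu, ready, net}: 1 true — at least one ✓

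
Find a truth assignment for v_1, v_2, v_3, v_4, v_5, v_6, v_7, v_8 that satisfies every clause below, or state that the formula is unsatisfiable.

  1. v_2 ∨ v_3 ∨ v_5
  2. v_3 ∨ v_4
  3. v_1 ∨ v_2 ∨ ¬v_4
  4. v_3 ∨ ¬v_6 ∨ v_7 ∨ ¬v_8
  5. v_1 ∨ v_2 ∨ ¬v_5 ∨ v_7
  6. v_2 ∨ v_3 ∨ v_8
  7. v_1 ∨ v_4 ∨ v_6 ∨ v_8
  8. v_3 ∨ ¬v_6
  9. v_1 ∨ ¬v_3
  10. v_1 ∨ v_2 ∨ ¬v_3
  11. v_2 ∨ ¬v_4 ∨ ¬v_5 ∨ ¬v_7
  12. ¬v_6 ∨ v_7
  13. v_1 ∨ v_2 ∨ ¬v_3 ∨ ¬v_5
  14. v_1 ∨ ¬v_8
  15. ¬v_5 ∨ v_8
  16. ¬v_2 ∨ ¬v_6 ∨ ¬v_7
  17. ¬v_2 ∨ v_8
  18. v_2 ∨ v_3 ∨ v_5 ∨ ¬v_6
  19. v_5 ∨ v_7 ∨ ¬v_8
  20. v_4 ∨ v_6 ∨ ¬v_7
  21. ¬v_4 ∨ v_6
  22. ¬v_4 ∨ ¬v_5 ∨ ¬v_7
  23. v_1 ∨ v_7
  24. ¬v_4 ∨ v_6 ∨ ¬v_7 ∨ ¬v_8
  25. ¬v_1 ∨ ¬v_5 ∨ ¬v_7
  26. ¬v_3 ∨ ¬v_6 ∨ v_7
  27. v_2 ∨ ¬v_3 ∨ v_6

v_1=T, v_2=F, v_3=T, v_4=T, v_5=F, v_6=T, v_7=T, v_8=T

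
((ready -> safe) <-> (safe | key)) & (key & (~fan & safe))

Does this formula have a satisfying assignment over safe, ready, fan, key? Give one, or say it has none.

safe = True, ready = False, fan = False, key = True

  (ready -> safe) <-> (safe | key) = True
    ready -> safe = True
    safe | key = True
  key & (~fan & safe) = True
    ~fan & safe = True
      ~fan = True
Both conjuncts True, so the formula holds.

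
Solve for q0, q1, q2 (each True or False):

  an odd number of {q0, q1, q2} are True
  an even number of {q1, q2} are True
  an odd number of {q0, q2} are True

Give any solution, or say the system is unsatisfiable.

q0=T; q1=F; q2=F

{q0, q1, q2}: 1 true → odd ✓
{q1, q2}: 0 true → even ✓
{q0, q2}: 1 true → odd ✓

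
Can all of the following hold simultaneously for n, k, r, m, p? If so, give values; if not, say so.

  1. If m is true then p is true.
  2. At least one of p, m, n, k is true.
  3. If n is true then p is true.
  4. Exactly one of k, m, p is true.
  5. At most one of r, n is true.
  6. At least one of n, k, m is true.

n = False, k = True, r = True, m = False, p = False

  (1) m=F ⇒ p: vacuous ✓
  (2) {p, m, n, k}: 1 true — at least one ✓
  (3) n=F ⇒ p: vacuous ✓
  (4) {k, m, p}: 1 true — exactly one ✓
  (5) {r, n}: 1 true — at most one ✓
  (6) {n, k, m}: 1 true — at least one ✓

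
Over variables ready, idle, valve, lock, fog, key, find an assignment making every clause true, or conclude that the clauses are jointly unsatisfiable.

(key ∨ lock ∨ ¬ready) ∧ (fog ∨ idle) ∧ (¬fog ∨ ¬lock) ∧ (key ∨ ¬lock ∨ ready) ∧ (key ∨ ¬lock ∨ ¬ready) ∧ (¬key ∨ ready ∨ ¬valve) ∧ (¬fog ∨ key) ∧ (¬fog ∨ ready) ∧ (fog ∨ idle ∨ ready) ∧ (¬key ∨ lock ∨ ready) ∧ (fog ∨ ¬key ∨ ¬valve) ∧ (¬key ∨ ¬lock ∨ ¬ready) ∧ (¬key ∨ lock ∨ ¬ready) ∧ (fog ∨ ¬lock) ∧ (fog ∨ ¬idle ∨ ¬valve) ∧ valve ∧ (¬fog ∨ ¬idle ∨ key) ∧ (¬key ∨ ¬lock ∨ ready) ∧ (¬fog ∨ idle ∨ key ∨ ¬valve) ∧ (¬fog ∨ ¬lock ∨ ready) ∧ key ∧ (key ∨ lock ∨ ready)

UNSATISFIABLE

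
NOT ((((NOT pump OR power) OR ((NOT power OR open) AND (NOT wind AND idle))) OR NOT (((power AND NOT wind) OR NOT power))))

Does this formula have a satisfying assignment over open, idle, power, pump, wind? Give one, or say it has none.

open = True; idle = False; power = False; pump = True; wind = True

  NOT ((((NOT pump OR power) OR ((NOT power OR open) AND (NOT wind AND idle))) OR NOT (((power AND NOT wind) OR NOT power)))) = True
    ((NOT pump OR power) OR ((NOT power OR open) AND (NOT wind AND idle))) OR NOT (((power AND NOT wind) OR NOT power)) = False
      (NOT pump OR power) OR ((NOT power OR open) AND (NOT wind AND idle)) = False
        NOT pump OR power = False
          NOT pump = False
        (NOT power OR open) AND (NOT wind AND idle) = False
          NOT power OR open = True
            NOT power = True
          NOT wind AND idle = False
            NOT wind = False
      NOT (((power AND NOT wind) OR NOT power)) = False
        (power AND NOT wind) OR NOT power = True
          power AND NOT wind = False
            NOT wind = False
          NOT power = True
The formula evaluates to True.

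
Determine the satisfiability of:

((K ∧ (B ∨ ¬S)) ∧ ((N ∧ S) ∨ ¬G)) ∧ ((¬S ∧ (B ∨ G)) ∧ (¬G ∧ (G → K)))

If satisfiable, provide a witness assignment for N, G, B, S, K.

N = False, G = False, B = True, S = False, K = True

  (K ∧ (B ∨ ¬S)) ∧ ((N ∧ S) ∨ ¬G) = True
    K ∧ (B ∨ ¬S) = True
      B ∨ ¬S = True
        ¬S = True
    (N ∧ S) ∨ ¬G = True
      N ∧ S = False
      ¬G = True
  (¬S ∧ (B ∨ G)) ∧ (¬G ∧ (G → K)) = True
    ¬S ∧ (B ∨ G) = True
      ¬S = True
      B ∨ G = True
    ¬G ∧ (G → K) = True
      ¬G = True
      G → K = True
Both conjuncts True, so the formula holds.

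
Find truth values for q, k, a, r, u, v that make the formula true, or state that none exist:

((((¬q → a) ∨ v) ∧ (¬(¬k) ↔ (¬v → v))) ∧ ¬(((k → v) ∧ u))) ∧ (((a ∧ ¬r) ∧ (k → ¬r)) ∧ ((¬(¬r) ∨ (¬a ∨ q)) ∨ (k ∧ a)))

q: True, k: True, a: True, r: False, u: False, v: True

  (((¬q → a) ∨ v) ∧ (¬(¬k) ↔ (¬v → v))) ∧ ¬(((k → v) ∧ u)) = True
    ((¬q → a) ∨ v) ∧ (¬(¬k) ↔ (¬v → v)) = True
      (¬q → a) ∨ v = True
        ¬q → a = True
          ¬q = False
      ¬(¬k) ↔ (¬v → v) = True
        ¬(¬k) = True
          ¬k = False
        ¬v → v = True
          ¬v = False
    ¬(((k → v) ∧ u)) = True
      (k → v) ∧ u = False
        k → v = True
  ((a ∧ ¬r) ∧ (k → ¬r)) ∧ ((¬(¬r) ∨ (¬a ∨ q)) ∨ (k ∧ a)) = True
    (a ∧ ¬r) ∧ (k → ¬r) = True
      a ∧ ¬r = True
        ¬r = True
      k → ¬r = True
        ¬r = True
    (¬(¬r) ∨ (¬a ∨ q)) ∨ (k ∧ a) = True
      ¬(¬r) ∨ (¬a ∨ q) = True
        ¬(¬r) = False
          ¬r = True
        ¬a ∨ q = True
          ¬a = False
      k ∧ a = True
Both conjuncts True, so the formula holds.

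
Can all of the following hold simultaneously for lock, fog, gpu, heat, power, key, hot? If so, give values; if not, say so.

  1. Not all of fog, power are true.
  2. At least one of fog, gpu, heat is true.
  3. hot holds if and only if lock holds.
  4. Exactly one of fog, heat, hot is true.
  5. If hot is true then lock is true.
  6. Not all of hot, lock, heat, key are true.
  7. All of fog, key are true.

lock: False; fog: True; gpu: True; heat: False; power: False; key: True; hot: False

  (1) {fog, power}: 1/2 true — not all ✓
  (2) {fog, gpu, heat}: 2 true — at least one ✓
  (3) hot=F, lock=F — same ✓
  (4) {fog, heat, hot}: 1 true — exactly one ✓
  (5) hot=F ⇒ lock: vacuous ✓
  (6) {hot, lock, heat, key}: 1/4 true — not all ✓
  (7) {fog, key}: all 2 true ✓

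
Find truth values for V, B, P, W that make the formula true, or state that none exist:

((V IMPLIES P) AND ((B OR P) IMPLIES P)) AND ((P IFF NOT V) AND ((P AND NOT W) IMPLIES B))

V=F; B=T; P=T; W=F

  (V IMPLIES P) AND ((B OR P) IMPLIES P) = True
    V IMPLIES P = True
    (B OR P) IMPLIES P = True
      B OR P = True
  (P IFF NOT V) AND ((P AND NOT W) IMPLIES B) = True
    P IFF NOT V = True
      NOT V = True
    (P AND NOT W) IMPLIES B = True
      P AND NOT W = True
        NOT W = True
Both conjuncts True, so the formula holds.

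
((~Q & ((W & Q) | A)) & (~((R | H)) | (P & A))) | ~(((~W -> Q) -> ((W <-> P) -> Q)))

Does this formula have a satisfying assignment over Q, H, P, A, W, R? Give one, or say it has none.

Q=F, H=F, P=T, A=T, W=F, R=F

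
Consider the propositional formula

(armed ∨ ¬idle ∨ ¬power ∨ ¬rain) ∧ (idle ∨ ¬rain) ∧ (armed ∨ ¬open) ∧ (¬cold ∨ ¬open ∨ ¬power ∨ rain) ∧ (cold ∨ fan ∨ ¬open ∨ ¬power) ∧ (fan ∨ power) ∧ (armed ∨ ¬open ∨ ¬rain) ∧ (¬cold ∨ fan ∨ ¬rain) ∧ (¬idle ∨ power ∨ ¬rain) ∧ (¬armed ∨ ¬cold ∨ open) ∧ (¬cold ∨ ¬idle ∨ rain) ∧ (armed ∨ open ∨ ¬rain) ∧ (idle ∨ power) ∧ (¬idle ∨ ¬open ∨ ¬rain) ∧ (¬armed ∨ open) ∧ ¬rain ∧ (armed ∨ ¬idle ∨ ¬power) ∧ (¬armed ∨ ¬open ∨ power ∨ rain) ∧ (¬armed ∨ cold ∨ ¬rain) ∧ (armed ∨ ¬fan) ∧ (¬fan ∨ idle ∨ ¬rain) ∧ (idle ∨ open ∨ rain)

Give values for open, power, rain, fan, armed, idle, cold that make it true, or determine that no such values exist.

open: True; power: True; rain: False; fan: True; armed: True; idle: False; cold: False

Unit clause (¬rain) forces rain = False.
Try open = False:
  (¬armed ∨ open) forces armed = False.
  (armed ∨ ¬fan) forces fan = False.
  (fan ∨ power) forces power = True.
  (armed ∨ ¬idle ∨ ¬power) forces idle = False.
  clause (idle ∨ open ∨ rain) is falsified — backtrack.
So open = True.
  then (armed ∨ ¬open) forces armed = True.
  then (¬armed ∨ ¬open ∨ power ∨ rain) forces power = True.
  then (¬cold ∨ ¬open ∨ ¬power ∨ rain) forces cold = False.
  then (cold ∨ fan ∨ ¬open ∨ ¬power) forces fan = True.
Set idle = False.
All clauses satisfied.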